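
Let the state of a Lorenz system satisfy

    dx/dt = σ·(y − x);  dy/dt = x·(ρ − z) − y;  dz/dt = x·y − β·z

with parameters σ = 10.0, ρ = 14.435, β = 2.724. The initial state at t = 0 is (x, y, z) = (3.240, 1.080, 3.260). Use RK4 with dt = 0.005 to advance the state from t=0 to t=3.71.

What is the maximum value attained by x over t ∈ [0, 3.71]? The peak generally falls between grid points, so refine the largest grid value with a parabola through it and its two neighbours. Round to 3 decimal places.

t=0.000: state=(3.240, 1.080, 3.260)
step 1 (dt=0.005): k1=(-21.600, 35.127, -5.381), k2=(-20.182, 34.479, -5.123), k3=(-20.233, 34.518, -5.126), k4=(-18.862, 33.904, -4.879); state += dt/6·(k1+2k2+2k3+k4)
t=0.005: state=(3.139, 1.253, 3.234)
t=0.010: state=(3.051, 1.419, 3.211)
t=0.015: state=(2.975, 1.581, 3.190)
continuing one RK4 step at a time; state shown every 40 steps (Δt=0.2):
t=0.200: state=(4.893, 7.581, 4.396)
t=0.400: state=(10.751, 11.549, 17.360)
t=0.600: state=(4.911, 1.293, 17.614)
t=0.800: state=(1.412, 1.037, 10.545)
t=1.000: state=(1.823, 2.512, 6.514)
t=1.200: state=(4.524, 6.708, 6.023)
t=1.400: state=(9.542, 11.003, 14.937)
t=1.600: state=(6.231, 3.044, 17.940)
t=1.800: state=(2.548, 2.041, 11.620)
t=2.000: state=(3.106, 4.057, 7.953)
t=2.200: state=(6.354, 8.534, 9.367)
t=2.400: state=(8.835, 8.047, 17.267)
t=2.600: state=(4.871, 3.050, 15.325)
t=2.800: state=(3.379, 3.557, 10.641)
t=3.000: state=(5.061, 6.491, 9.381)
t=3.200: state=(7.995, 8.831, 14.068)
t=3.400: state=(6.625, 4.926, 16.427)
t=3.600: state=(4.211, 3.776, 12.641)
t=3.710: state=(4.188, 4.546, 10.986)
largest grid value and its neighbours: x(0.410)=10.80473, x(0.415)=10.81178, x(0.420)=10.80530
parabola through these three points peaks at t≈0.415 with x≈10.81179

max x = 10.812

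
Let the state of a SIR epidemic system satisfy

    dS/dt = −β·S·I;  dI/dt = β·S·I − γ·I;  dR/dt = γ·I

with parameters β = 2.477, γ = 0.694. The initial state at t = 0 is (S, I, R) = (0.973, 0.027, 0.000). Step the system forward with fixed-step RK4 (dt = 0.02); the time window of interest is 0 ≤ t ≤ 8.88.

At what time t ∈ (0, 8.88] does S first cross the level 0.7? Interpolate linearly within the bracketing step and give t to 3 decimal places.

t = 1.390

t=0.000: state=(0.973, 0.027, 0.000)
step 1 (dt=0.02): k1=(-0.065, 0.046, 0.019), k2=(-0.066, 0.047, 0.019), k3=(-0.066, 0.047, 0.019), k4=(-0.067, 0.048, 0.019); state += dt/6·(k1+2k2+2k3+k4)
t=0.020: state=(0.972, 0.028, 0.000)
t=0.040: state=(0.970, 0.029, 0.001)
t=0.060: state=(0.969, 0.030, 0.001)
continuing one RK4 step at a time; state shown every 25 steps (Δt=0.5):
t=0.500: state=(0.923, 0.062, 0.015)
t=1.000: state=(0.823, 0.130, 0.047)
t=1.380: state=(0.704, 0.206, 0.091)
next step: t=1.400: state=(0.696, 0.210, 0.094) — S has crossed 0.7
linear interpolation between t=1.380 (0.70369) and t=1.400 (0.69648) → t≈1.390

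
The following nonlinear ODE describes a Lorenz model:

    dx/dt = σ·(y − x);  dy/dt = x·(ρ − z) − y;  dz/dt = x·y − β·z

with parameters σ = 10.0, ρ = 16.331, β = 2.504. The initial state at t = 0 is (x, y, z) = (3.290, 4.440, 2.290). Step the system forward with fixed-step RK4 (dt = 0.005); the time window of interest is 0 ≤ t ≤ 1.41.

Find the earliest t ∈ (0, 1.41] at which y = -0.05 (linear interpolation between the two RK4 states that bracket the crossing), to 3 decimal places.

t = 0.437

t=0.000: state=(3.290, 4.440, 2.290)
step 1 (dt=0.005): k1=(11.500, 41.755, 8.873), k2=(12.256, 41.981, 9.292), k3=(12.243, 42.003, 9.300), k4=(12.988, 42.249, 9.733); state += dt/6·(k1+2k2+2k3+k4)
t=0.005: state=(3.351, 4.650, 2.336)
t=0.010: state=(3.420, 4.863, 2.387)
t=0.015: state=(3.495, 5.078, 2.443)
continuing one RK4 step at a time; state shown every 10 steps (Δt=0.05):
t=0.050: state=(4.211, 6.698, 2.997)
t=0.100: state=(5.752, 9.410, 4.531)
t=0.150: state=(7.825, 12.371, 7.500)
t=0.200: state=(10.136, 14.581, 12.408)
t=0.250: state=(11.928, 14.263, 18.642)
t=0.300: state=(12.149, 10.537, 23.679)
t=0.350: state=(10.404, 5.352, 25.149)
t=0.400: state=(7.522, 1.477, 23.583)
t=0.435: state=(5.483, -0.000, 21.754)
next step: t=0.440: state=(5.212, -0.141, 21.481) — y has crossed -0.05
linear interpolation between t=0.435 (-0.00003) and t=0.440 (-0.14103) → t≈0.437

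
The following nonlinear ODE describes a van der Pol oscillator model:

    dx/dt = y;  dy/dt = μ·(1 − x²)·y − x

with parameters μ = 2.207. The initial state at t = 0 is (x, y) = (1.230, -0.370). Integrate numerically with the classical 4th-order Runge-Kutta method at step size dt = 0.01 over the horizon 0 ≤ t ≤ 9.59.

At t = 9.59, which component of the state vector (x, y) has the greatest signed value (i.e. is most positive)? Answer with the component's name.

t=0.000: state=(1.230, -0.370)
step 1 (dt=0.01): k1=(-0.370, -0.811), k2=(-0.374, -0.808), k3=(-0.374, -0.809), k4=(-0.378, -0.806); state += dt/6·(k1+2k2+2k3+k4)
t=0.010: state=(1.226, -0.378)
t=0.020: state=(1.222, -0.386)
t=0.030: state=(1.219, -0.394)
continuing one RK4 step at a time; state shown every 50 steps (Δt=0.5):
t=0.500: state=(0.943, -0.803)
t=1.000: state=(0.322, -1.920)
t=1.500: state=(-1.260, -3.729)
t=2.000: state=(-2.007, -0.003)
t=2.500: state=(-1.898, 0.305)
t=3.000: state=(-1.731, 0.365)
t=3.500: state=(-1.530, 0.445)
t=4.000: state=(-1.273, 0.600)
t=4.500: state=(-0.892, 0.994)
t=5.000: state=(-0.111, 2.478)
t=5.500: state=(1.628, 2.777)
t=6.000: state=(2.011, -0.157)
t=6.500: state=(1.879, -0.316)
t=7.000: state=(1.707, -0.373)
t=7.500: state=(1.501, -0.460)
t=8.000: state=(1.233, -0.631)
t=8.500: state=(0.825, -1.089)
t=9.000: state=(-0.062, -2.860)
t=9.500: state=(-1.783, -2.011)
t=9.590: state=(-1.922, -1.103)
compare at T: x=-1.922, y=-1.103

largest component: y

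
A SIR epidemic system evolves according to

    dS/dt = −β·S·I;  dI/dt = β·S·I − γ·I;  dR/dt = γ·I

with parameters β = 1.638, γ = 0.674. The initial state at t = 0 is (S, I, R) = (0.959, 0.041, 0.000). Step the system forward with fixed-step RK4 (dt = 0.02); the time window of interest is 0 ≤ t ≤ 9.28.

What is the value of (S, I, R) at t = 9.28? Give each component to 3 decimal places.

(S, I, R) = (0.123, 0.032, 0.845)

t=0.000: state=(0.959, 0.041, 0.000)
step 1 (dt=0.02): k1=(-0.064, 0.037, 0.028), k2=(-0.065, 0.037, 0.028), k3=(-0.065, 0.037, 0.028), k4=(-0.065, 0.037, 0.028); state += dt/6·(k1+2k2+2k3+k4)
t=0.020: state=(0.958, 0.042, 0.001)
t=0.040: state=(0.956, 0.042, 0.001)
t=0.060: state=(0.955, 0.043, 0.002)
continuing one RK4 step at a time; state shown every 25 steps (Δt=0.5):
t=0.500: state=(0.919, 0.063, 0.017)
t=1.000: state=(0.863, 0.094, 0.044)
t=1.500: state=(0.787, 0.132, 0.081)
t=2.000: state=(0.695, 0.173, 0.133)
t=2.500: state=(0.594, 0.209, 0.197)
t=3.000: state=(0.495, 0.233, 0.272)
t=3.500: state=(0.407, 0.240, 0.352)
t=4.000: state=(0.335, 0.232, 0.432)
t=4.500: state=(0.279, 0.213, 0.508)
t=5.000: state=(0.237, 0.188, 0.575)
t=5.500: state=(0.205, 0.161, 0.634)
t=6.000: state=(0.182, 0.134, 0.684)
t=6.500: state=(0.165, 0.110, 0.725)
t=7.000: state=(0.152, 0.090, 0.758)
t=7.500: state=(0.142, 0.072, 0.786)
t=8.000: state=(0.135, 0.058, 0.807)
t=8.500: state=(0.129, 0.046, 0.825)
t=9.000: state=(0.125, 0.036, 0.839)
t=9.280: state=(0.123, 0.032, 0.845)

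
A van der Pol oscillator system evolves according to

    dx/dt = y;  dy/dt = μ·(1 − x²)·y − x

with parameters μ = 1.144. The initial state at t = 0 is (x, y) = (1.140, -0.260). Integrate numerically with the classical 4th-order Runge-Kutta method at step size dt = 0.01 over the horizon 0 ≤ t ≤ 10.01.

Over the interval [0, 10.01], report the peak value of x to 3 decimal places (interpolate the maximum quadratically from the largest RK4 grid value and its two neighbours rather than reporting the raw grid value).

t=0.000: state=(1.140, -0.260)
step 1 (dt=0.01): k1=(-0.260, -1.051), k2=(-0.265, -1.049), k3=(-0.265, -1.049), k4=(-0.270, -1.047); state += dt/6·(k1+2k2+2k3+k4)
t=0.010: state=(1.137, -0.270)
t=0.020: state=(1.135, -0.281)
t=0.030: state=(1.132, -0.291)
continuing one RK4 step at a time; state shown every 50 steps (Δt=0.5):
t=0.500: state=(0.883, -0.768)
t=1.000: state=(0.342, -1.460)
t=1.500: state=(-0.638, -2.414)
t=2.000: state=(-1.688, -1.274)
t=2.500: state=(-1.894, 0.173)
t=3.000: state=(-1.692, 0.565)
t=3.500: state=(-1.350, 0.812)
t=4.000: state=(-0.850, 1.239)
t=4.500: state=(-0.022, 2.191)
t=5.000: state=(1.291, 2.565)
t=5.500: state=(1.991, 0.307)
t=6.000: state=(1.911, -0.429)
t=6.500: state=(1.638, -0.647)
t=7.000: state=(1.259, -0.894)
t=7.500: state=(0.702, -1.403)
t=8.000: state=(-0.247, -2.488)
t=8.500: state=(-1.564, -2.082)
t=9.000: state=(-2.011, -0.014)
t=9.500: state=(-1.860, 0.491)
t=10.000: state=(-1.563, 0.693)
t=10.010: state=(-1.556, 0.697)
largest grid value and its neighbours: x(5.610)=2.00811, x(5.620)=2.00828, x(5.630)=2.00824
parabola through these three points peaks at t≈5.623 with x≈2.00829

max x = 2.008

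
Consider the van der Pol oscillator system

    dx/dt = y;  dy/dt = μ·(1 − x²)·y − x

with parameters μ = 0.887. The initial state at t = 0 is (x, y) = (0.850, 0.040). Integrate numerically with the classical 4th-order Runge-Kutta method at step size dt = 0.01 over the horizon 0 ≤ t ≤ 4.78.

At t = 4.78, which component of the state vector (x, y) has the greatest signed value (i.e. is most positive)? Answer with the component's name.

t=0.000: state=(0.850, 0.040)
step 1 (dt=0.01): k1=(0.040, -0.840), k2=(0.036, -0.841), k3=(0.036, -0.841), k4=(0.032, -0.843); state += dt/6·(k1+2k2+2k3+k4)
t=0.010: state=(0.850, 0.032)
t=0.020: state=(0.851, 0.023)
t=0.030: state=(0.851, 0.015)
continuing one RK4 step at a time; state shown every 20 steps (Δt=0.2):
t=0.200: state=(0.841, -0.132)
t=0.400: state=(0.797, -0.309)
t=0.600: state=(0.717, -0.491)
t=0.800: state=(0.600, -0.683)
t=1.000: state=(0.443, -0.888)
t=1.200: state=(0.243, -1.114)
t=1.400: state=(-0.004, -1.353)
t=1.600: state=(-0.297, -1.576)
t=1.800: state=(-0.628, -1.712)
t=2.000: state=(-0.969, -1.659)
t=2.200: state=(-1.275, -1.361)
t=2.400: state=(-1.502, -0.894)
t=2.600: state=(-1.632, -0.411)
t=2.800: state=(-1.673, -0.017)
t=3.000: state=(-1.646, 0.274)
t=3.200: state=(-1.568, 0.488)
t=3.400: state=(-1.453, 0.659)
t=3.600: state=(-1.306, 0.817)
t=3.800: state=(-1.126, 0.984)
t=4.000: state=(-0.910, 1.181)
t=4.200: state=(-0.650, 1.427)
t=4.400: state=(-0.335, 1.735)
t=4.600: state=(0.047, 2.094)
t=4.780: state=(0.452, 2.381)
compare at T: x=0.452, y=2.381

largest component: y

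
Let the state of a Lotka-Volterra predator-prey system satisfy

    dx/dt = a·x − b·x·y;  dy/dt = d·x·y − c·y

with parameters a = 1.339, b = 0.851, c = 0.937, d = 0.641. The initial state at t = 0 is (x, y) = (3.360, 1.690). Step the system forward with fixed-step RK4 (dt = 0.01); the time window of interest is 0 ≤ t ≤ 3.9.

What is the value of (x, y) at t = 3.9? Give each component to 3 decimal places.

(x, y) = (0.893, 0.698)

t=0.000: state=(3.360, 1.690)
step 1 (dt=0.01): k1=(-0.333, 2.056), k2=(-0.362, 2.067), k3=(-0.363, 2.067), k4=(-0.392, 2.077); state += dt/6·(k1+2k2+2k3+k4)
t=0.010: state=(3.356, 1.711)
t=0.020: state=(3.352, 1.732)
t=0.030: state=(3.347, 1.753)
continuing one RK4 step at a time; state shown every 20 steps (Δt=0.2):
t=0.200: state=(3.174, 2.136)
t=0.400: state=(2.772, 2.597)
t=0.600: state=(2.251, 2.973)
t=0.800: state=(1.738, 3.181)
t=1.000: state=(1.316, 3.204)
t=1.200: state=(1.006, 3.079)
t=1.400: state=(0.792, 2.863)
t=1.600: state=(0.650, 2.602)
t=1.800: state=(0.559, 2.330)
t=2.000: state=(0.502, 2.067)
t=2.200: state=(0.472, 1.824)
t=2.400: state=(0.461, 1.605)
t=2.600: state=(0.466, 1.412)
t=2.800: state=(0.486, 1.244)
t=3.000: state=(0.521, 1.100)
t=3.200: state=(0.570, 0.978)
t=3.400: state=(0.637, 0.876)
t=3.600: state=(0.722, 0.792)
t=3.800: state=(0.830, 0.725)
t=3.900: state=(0.893, 0.698)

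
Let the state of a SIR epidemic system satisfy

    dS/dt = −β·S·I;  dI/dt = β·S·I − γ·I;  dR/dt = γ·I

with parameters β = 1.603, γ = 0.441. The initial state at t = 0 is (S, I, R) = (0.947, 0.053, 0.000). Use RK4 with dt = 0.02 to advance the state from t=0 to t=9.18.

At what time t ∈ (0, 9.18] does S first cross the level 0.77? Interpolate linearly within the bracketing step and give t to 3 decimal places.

t = 1.236

t=0.000: state=(0.947, 0.053, 0.000)
step 1 (dt=0.02): k1=(-0.080, 0.057, 0.023), k2=(-0.081, 0.058, 0.024), k3=(-0.081, 0.058, 0.024), k4=(-0.082, 0.058, 0.024); state += dt/6·(k1+2k2+2k3+k4)
t=0.020: state=(0.945, 0.054, 0.000)
t=0.040: state=(0.944, 0.055, 0.001)
t=0.060: state=(0.942, 0.057, 0.001)
continuing one RK4 step at a time; state shown every 25 steps (Δt=0.5):
t=0.500: state=(0.896, 0.089, 0.015)
t=1.000: state=(0.817, 0.142, 0.041)
t=1.220: state=(0.773, 0.171, 0.056)
next step: t=1.240: state=(0.769, 0.174, 0.057) — S has crossed 0.77
linear interpolation between t=1.220 (0.77335) and t=1.240 (0.76909) → t≈1.236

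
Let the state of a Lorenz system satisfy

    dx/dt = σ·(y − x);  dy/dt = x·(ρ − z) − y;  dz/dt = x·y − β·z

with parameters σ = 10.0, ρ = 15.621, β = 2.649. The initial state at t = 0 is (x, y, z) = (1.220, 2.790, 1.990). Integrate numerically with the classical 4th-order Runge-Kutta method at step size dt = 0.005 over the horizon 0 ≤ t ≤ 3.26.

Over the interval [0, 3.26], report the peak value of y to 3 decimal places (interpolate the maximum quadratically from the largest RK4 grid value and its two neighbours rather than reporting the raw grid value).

max y = 14.422

t=0.000: state=(1.220, 2.790, 1.990)
step 1 (dt=0.005): k1=(15.700, 13.840, -1.868), k2=(15.653, 14.346, -1.702), k3=(15.667, 14.343, -1.702), k4=(15.634, 14.847, -1.533); state += dt/6·(k1+2k2+2k3+k4)
t=0.005: state=(1.298, 2.862, 1.981)
t=0.010: state=(1.376, 2.938, 1.975)
t=0.015: state=(1.455, 3.020, 1.970)
continuing one RK4 step at a time; state shown every 40 steps (Δt=0.2):
t=0.200: state=(5.961, 9.789, 4.708)
t=0.400: state=(11.764, 9.794, 22.854)
t=0.600: state=(2.681, -0.490, 17.129)
t=0.800: state=(0.048, -0.273, 10.025)
t=1.000: state=(-0.298, -0.461, 5.911)
t=1.200: state=(-0.941, -1.524, 3.572)
t=1.400: state=(-3.431, -5.681, 3.285)
t=1.600: state=(-10.446, -13.842, 14.176)
t=1.800: state=(-6.718, -1.632, 21.304)
t=2.000: state=(-0.978, -0.071, 12.704)
t=2.200: state=(-0.504, -0.632, 7.509)
t=2.400: state=(-1.256, -1.966, 4.589)
t=2.600: state=(-4.189, -6.746, 4.503)
t=2.800: state=(-10.858, -12.951, 16.798)
t=3.000: state=(-5.662, -1.320, 19.874)
t=3.200: state=(-1.205, -0.621, 11.940)
t=3.260: state=(-1.002, -0.870, 10.230)
largest grid value and its neighbours: y(0.310)=14.41457, y(0.315)=14.42092, y(0.320)=14.39647
parabola through these three points peaks at t≈0.314 with y≈14.42225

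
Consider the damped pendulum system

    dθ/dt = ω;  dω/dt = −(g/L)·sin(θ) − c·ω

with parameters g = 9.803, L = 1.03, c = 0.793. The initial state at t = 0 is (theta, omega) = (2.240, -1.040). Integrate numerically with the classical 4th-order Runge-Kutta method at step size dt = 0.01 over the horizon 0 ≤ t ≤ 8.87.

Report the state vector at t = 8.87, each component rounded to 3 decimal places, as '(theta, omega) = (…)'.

(theta, omega) = (0.036, -0.153)

t=0.000: state=(2.240, -1.040)
step 1 (dt=0.01): k1=(-1.040, -6.640), k2=(-1.073, -6.644), k3=(-1.073, -6.645), k4=(-1.106, -6.650); state += dt/6·(k1+2k2+2k3+k4)
t=0.010: state=(2.229, -1.106)
t=0.020: state=(2.218, -1.173)
t=0.030: state=(2.206, -1.240)
continuing one RK4 step at a time; state shown every 50 steps (Δt=0.5):
t=0.500: state=(0.867, -4.298)
t=1.000: state=(-1.027, -2.042)
t=1.500: state=(-0.908, 2.183)
t=2.000: state=(0.430, 2.151)
t=2.500: state=(0.682, -1.083)
t=3.000: state=(-0.180, -1.651)
t=3.500: state=(-0.477, 0.530)
t=4.000: state=(0.069, 1.174)
t=4.500: state=(0.326, -0.249)
t=5.000: state=(-0.019, -0.812)
t=5.500: state=(-0.221, 0.103)
t=6.000: state=(-0.004, 0.555)
t=6.500: state=(0.148, -0.029)
t=7.000: state=(0.013, -0.375)
t=7.500: state=(-0.099, -0.007)
t=8.000: state=(-0.016, 0.252)
t=8.500: state=(0.065, 0.022)
t=8.870: state=(0.036, -0.153)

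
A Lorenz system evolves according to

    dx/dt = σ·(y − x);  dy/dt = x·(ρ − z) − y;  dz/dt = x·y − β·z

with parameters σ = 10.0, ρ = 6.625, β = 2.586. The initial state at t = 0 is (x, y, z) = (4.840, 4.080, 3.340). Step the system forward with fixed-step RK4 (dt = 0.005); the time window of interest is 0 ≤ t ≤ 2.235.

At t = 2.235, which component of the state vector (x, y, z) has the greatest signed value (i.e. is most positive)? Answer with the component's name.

largest component: z

t=0.000: state=(4.840, 4.080, 3.340)
step 1 (dt=0.005): k1=(-7.600, 11.819, 11.110), k2=(-7.115, 11.594, 11.103), k3=(-7.132, 11.598, 11.105), k4=(-6.663, 11.377, 11.099); state += dt/6·(k1+2k2+2k3+k4)
t=0.005: state=(4.804, 4.138, 3.396)
t=0.010: state=(4.773, 4.194, 3.451)
t=0.015: state=(4.746, 4.248, 3.506)
continuing one RK4 step at a time; state shown every 20 steps (Δt=0.1):
t=0.100: state=(4.696, 4.905, 4.463)
t=0.200: state=(4.950, 5.160, 5.610)
t=0.300: state=(5.013, 4.906, 6.567)
t=0.400: state=(4.742, 4.328, 7.065)
t=0.500: state=(4.250, 3.716, 7.043)
t=0.600: state=(3.737, 3.269, 6.654)
t=0.700: state=(3.346, 3.038, 6.109)
t=0.800: state=(3.126, 2.992, 5.568)
t=0.900: state=(3.070, 3.087, 5.123)
t=1.000: state=(3.149, 3.285, 4.825)
t=1.100: state=(3.330, 3.551, 4.701)
t=1.200: state=(3.576, 3.840, 4.757)
t=1.300: state=(3.841, 4.099, 4.977)
t=1.400: state=(4.072, 4.268, 5.310)
t=1.500: state=(4.218, 4.308, 5.675)
t=1.600: state=(4.247, 4.215, 5.978)
t=1.700: state=(4.163, 4.034, 6.147)
t=1.800: state=(4.006, 3.829, 6.160)
t=1.900: state=(3.827, 3.656, 6.044)
t=2.000: state=(3.676, 3.549, 5.853)
t=2.100: state=(3.579, 3.514, 5.643)
t=2.200: state=(3.546, 3.544, 5.462)
t=2.235: state=(3.549, 3.567, 5.411)
compare at T: x=3.549, y=3.567, z=5.411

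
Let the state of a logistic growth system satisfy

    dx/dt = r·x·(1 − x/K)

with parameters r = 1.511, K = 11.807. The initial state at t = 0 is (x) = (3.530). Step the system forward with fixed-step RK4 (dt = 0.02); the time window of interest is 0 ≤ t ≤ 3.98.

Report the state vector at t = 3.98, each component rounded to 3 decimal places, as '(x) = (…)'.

t=0.000: state=(3.530)
step 1 (dt=0.02): k1=(3.739), k2=(3.762), k3=(3.762), k4=(3.784); state += dt/6·(k1+2k2+2k3+k4)
t=0.020: state=(3.605)
t=0.040: state=(3.681)
t=0.060: state=(3.758)
continuing one RK4 step at a time; state shown every 10 steps (Δt=0.2):
t=0.200: state=(4.320)
t=0.400: state=(5.176)
t=0.600: state=(6.064)
t=0.800: state=(6.945)
t=1.000: state=(7.781)
t=1.200: state=(8.540)
t=1.400: state=(9.204)
t=1.600: state=(9.766)
t=1.800: state=(10.227)
t=2.000: state=(10.597)
t=2.200: state=(10.888)
t=2.400: state=(11.114)
t=2.600: state=(11.286)
t=2.800: state=(11.418)
t=3.000: state=(11.517)
t=3.200: state=(11.591)
t=3.400: state=(11.647)
t=3.600: state=(11.688)
t=3.800: state=(11.719)
t=3.980: state=(11.740)

(x) = (11.740)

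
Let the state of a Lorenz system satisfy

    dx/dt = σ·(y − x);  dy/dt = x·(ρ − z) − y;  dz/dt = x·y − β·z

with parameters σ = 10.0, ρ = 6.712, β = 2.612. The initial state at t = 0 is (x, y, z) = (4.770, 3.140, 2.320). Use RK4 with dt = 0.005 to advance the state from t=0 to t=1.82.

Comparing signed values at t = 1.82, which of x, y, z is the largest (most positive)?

largest component: z

t=0.000: state=(4.770, 3.140, 2.320)
step 1 (dt=0.005): k1=(-16.300, 17.810, 8.918), k2=(-15.447, 17.481, 8.942), k3=(-15.477, 17.491, 8.945), k4=(-14.652, 17.173, 8.969); state += dt/6·(k1+2k2+2k3+k4)
t=0.005: state=(4.693, 3.227, 2.365)
t=0.010: state=(4.623, 3.312, 2.410)
t=0.015: state=(4.561, 3.393, 2.455)
continuing one RK4 step at a time; state shown every 20 steps (Δt=0.1):
t=0.100: state=(4.267, 4.473, 3.277)
t=0.200: state=(4.710, 5.255, 4.463)
t=0.300: state=(5.173, 5.489, 5.813)
t=0.400: state=(5.261, 5.109, 6.947)
t=0.500: state=(4.895, 4.351, 7.475)
t=0.600: state=(4.269, 3.610, 7.351)
t=0.700: state=(3.657, 3.118, 6.818)
t=0.800: state=(3.221, 2.895, 6.146)
t=0.900: state=(3.001, 2.881, 5.514)
t=1.000: state=(2.970, 3.021, 5.016)
t=1.100: state=(3.090, 3.272, 4.699)
t=1.200: state=(3.322, 3.596, 4.589)
t=1.300: state=(3.624, 3.944, 4.690)
t=1.400: state=(3.942, 4.248, 4.984)
t=1.500: state=(4.212, 4.434, 5.407)
t=1.600: state=(4.368, 4.451, 5.853)
t=1.700: state=(4.375, 4.307, 6.200)
t=1.800: state=(4.246, 4.066, 6.366)
t=1.820: state=(4.209, 4.014, 6.374)
compare at T: x=4.209, y=4.014, z=6.374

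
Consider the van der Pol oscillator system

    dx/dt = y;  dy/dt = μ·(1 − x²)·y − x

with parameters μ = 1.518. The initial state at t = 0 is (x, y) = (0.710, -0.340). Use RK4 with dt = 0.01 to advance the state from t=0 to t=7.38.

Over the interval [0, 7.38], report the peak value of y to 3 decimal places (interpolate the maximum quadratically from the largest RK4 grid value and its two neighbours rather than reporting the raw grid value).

t=0.000: state=(0.710, -0.340)
step 1 (dt=0.01): k1=(-0.340, -0.966), k2=(-0.345, -0.969), k3=(-0.345, -0.969), k4=(-0.350, -0.972); state += dt/6·(k1+2k2+2k3+k4)
t=0.010: state=(0.707, -0.350)
t=0.020: state=(0.703, -0.359)
t=0.030: state=(0.699, -0.369)
continuing one RK4 step at a time; state shown every 25 steps (Δt=0.25):
t=0.250: state=(0.593, -0.606)
t=0.500: state=(0.400, -0.952)
t=0.750: state=(0.106, -1.433)
t=1.000: state=(-0.328, -2.048)
t=1.250: state=(-0.900, -2.414)
t=1.500: state=(-1.447, -1.783)
t=1.750: state=(-1.749, -0.662)
t=2.000: state=(-1.819, 0.018)
t=2.250: state=(-1.772, 0.312)
t=2.500: state=(-1.675, 0.453)
t=2.750: state=(-1.549, 0.551)
t=3.000: state=(-1.399, 0.652)
t=3.250: state=(-1.221, 0.785)
t=3.500: state=(-1.001, 0.985)
t=3.750: state=(-0.718, 1.311)
t=4.000: state=(-0.326, 1.869)
t=4.250: state=(0.243, 2.723)
t=4.500: state=(1.011, 3.220)
t=4.750: state=(1.694, 1.975)
t=5.000: state=(1.981, 0.469)
t=5.250: state=(2.007, -0.149)
t=5.500: state=(1.940, -0.350)
t=5.750: state=(1.841, -0.435)
t=6.000: state=(1.724, -0.496)
t=6.250: state=(1.593, -0.560)
t=6.500: state=(1.443, -0.643)
t=6.750: state=(1.268, -0.760)
t=7.000: state=(1.057, -0.938)
t=7.250: state=(0.790, -1.228)
t=7.380: state=(0.616, -1.452)
largest grid value and its neighbours: y(4.460)=3.23713, y(4.470)=3.23771, y(4.480)=3.23506
parabola through these three points peaks at t≈4.467 with y≈3.23788

max y = 3.238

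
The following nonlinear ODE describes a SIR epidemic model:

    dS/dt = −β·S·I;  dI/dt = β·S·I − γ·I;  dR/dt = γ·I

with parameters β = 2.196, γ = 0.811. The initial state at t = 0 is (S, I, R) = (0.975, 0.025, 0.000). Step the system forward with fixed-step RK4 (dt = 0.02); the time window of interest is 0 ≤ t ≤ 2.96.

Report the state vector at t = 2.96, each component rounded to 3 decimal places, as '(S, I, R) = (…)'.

t=0.000: state=(0.975, 0.025, 0.000)
step 1 (dt=0.02): k1=(-0.054, 0.033, 0.020), k2=(-0.054, 0.034, 0.021), k3=(-0.054, 0.034, 0.021), k4=(-0.055, 0.034, 0.021); state += dt/6·(k1+2k2+2k3+k4)
t=0.020: state=(0.974, 0.026, 0.000)
t=0.040: state=(0.973, 0.026, 0.001)
t=0.060: state=(0.972, 0.027, 0.001)
continuing one RK4 step at a time; state shown every 5 steps (Δt=0.1):
t=0.100: state=(0.969, 0.029, 0.002)
t=0.200: state=(0.963, 0.033, 0.005)
t=0.300: state=(0.956, 0.037, 0.007)
t=0.400: state=(0.947, 0.042, 0.011)
t=0.500: state=(0.938, 0.048, 0.014)
t=0.600: state=(0.928, 0.054, 0.018)
t=0.700: state=(0.916, 0.061, 0.023)
t=0.800: state=(0.903, 0.069, 0.028)
t=0.900: state=(0.889, 0.077, 0.034)
t=1.000: state=(0.873, 0.086, 0.041)
t=1.100: state=(0.856, 0.096, 0.048)
t=1.200: state=(0.837, 0.107, 0.056)
t=1.300: state=(0.816, 0.118, 0.066)
t=1.400: state=(0.794, 0.130, 0.076)
t=1.500: state=(0.771, 0.142, 0.087)
t=1.600: state=(0.746, 0.155, 0.099)
t=1.700: state=(0.720, 0.168, 0.112)
t=1.800: state=(0.693, 0.181, 0.126)
t=1.900: state=(0.665, 0.194, 0.141)
t=2.000: state=(0.637, 0.206, 0.157)
t=2.100: state=(0.608, 0.218, 0.175)
t=2.200: state=(0.579, 0.229, 0.193)
t=2.300: state=(0.550, 0.239, 0.212)
t=2.400: state=(0.521, 0.248, 0.231)
t=2.500: state=(0.493, 0.255, 0.252)
t=2.600: state=(0.466, 0.261, 0.273)
t=2.700: state=(0.440, 0.266, 0.294)
t=2.800: state=(0.415, 0.270, 0.316)
t=2.900: state=(0.391, 0.272, 0.338)
t=2.960: state=(0.377, 0.272, 0.351)

(S, I, R) = (0.377, 0.272, 0.351)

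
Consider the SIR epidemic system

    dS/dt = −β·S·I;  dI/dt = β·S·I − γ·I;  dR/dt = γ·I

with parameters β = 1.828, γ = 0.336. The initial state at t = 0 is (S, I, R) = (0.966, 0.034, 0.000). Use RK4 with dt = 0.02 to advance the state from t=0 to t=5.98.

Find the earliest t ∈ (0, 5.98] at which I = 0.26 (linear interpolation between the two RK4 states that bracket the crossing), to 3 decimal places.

t = 1.651

t=0.000: state=(0.966, 0.034, 0.000)
step 1 (dt=0.02): k1=(-0.060, 0.049, 0.011), k2=(-0.061, 0.049, 0.012), k3=(-0.061, 0.049, 0.012), k4=(-0.062, 0.050, 0.012); state += dt/6·(k1+2k2+2k3+k4)
t=0.020: state=(0.965, 0.035, 0.000)
t=0.040: state=(0.964, 0.036, 0.000)
t=0.060: state=(0.962, 0.037, 0.001)
continuing one RK4 step at a time; state shown every 10 steps (Δt=0.2):
t=0.200: state=(0.952, 0.045, 0.003)
t=0.400: state=(0.934, 0.060, 0.006)
t=0.600: state=(0.911, 0.078, 0.011)
t=0.800: state=(0.882, 0.101, 0.017)
t=1.000: state=(0.846, 0.130, 0.024)
t=1.200: state=(0.801, 0.164, 0.034)
t=1.400: state=(0.749, 0.204, 0.047)
t=1.600: state=(0.690, 0.248, 0.062)
t=1.640: state=(0.677, 0.257, 0.065)
next step: t=1.660: state=(0.671, 0.262, 0.067) — I has crossed 0.26
linear interpolation between t=1.640 (0.25745) and t=1.660 (0.26210) → t≈1.651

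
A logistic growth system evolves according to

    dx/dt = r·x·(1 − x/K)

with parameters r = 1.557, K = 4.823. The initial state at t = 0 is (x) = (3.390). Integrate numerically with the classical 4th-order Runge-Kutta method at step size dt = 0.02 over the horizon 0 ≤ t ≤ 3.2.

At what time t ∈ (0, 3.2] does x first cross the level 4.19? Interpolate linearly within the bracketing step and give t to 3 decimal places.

t = 0.661

t=0.000: state=(3.390)
step 1 (dt=0.02): k1=(1.568), k2=(1.558), k3=(1.558), k4=(1.548); state += dt/6·(k1+2k2+2k3+k4)
t=0.020: state=(3.421)
t=0.040: state=(3.452)
t=0.060: state=(3.482)
continuing one RK4 step at a time; state shown every 10 steps (Δt=0.2):
t=0.200: state=(3.683)
t=0.400: state=(3.931)
t=0.600: state=(4.136)
t=0.660: state=(4.189)
next step: t=0.680: state=(4.206) — x has crossed 4.19
linear interpolation between t=0.660 (4.18928) and t=0.680 (4.20623) → t≈0.661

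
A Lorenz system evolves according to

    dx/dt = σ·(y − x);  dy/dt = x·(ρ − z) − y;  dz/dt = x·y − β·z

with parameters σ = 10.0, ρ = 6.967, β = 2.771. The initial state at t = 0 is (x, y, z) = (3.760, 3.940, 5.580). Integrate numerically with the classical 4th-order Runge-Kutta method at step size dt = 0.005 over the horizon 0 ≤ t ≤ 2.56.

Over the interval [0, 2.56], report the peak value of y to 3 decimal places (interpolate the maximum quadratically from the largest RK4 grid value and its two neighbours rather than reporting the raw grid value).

max y = 4.294

t=0.000: state=(3.760, 3.940, 5.580)
step 1 (dt=0.005): k1=(1.800, 1.275, -0.648), k2=(1.787, 1.284, -0.614), k3=(1.787, 1.284, -0.614), k4=(1.775, 1.293, -0.580); state += dt/6·(k1+2k2+2k3+k4)
t=0.005: state=(3.769, 3.946, 5.577)
t=0.010: state=(3.778, 3.953, 5.574)
t=0.015: state=(3.786, 3.960, 5.572)
continuing one RK4 step at a time; state shown every 20 steps (Δt=0.1):
t=0.100: state=(3.924, 4.077, 5.578)
t=0.200: state=(4.068, 4.201, 5.676)
t=0.300: state=(4.183, 4.278, 5.834)
t=0.400: state=(4.251, 4.291, 6.005)
t=0.500: state=(4.261, 4.243, 6.141)
t=0.600: state=(4.219, 4.156, 6.211)
t=0.700: state=(4.143, 4.060, 6.206)
t=0.800: state=(4.060, 3.981, 6.142)
t=0.900: state=(3.992, 3.936, 6.045)
t=1.000: state=(3.952, 3.930, 5.944)
t=1.100: state=(3.946, 3.956, 5.864)
t=1.200: state=(3.969, 4.004, 5.820)
t=1.300: state=(4.012, 4.061, 5.818)
t=1.400: state=(4.062, 4.110, 5.851)
t=1.500: state=(4.105, 4.142, 5.908)
t=1.600: state=(4.133, 4.150, 5.972)
t=1.700: state=(4.140, 4.136, 6.024)
t=1.800: state=(4.127, 4.107, 6.055)
t=1.900: state=(4.101, 4.071, 6.058)
t=2.000: state=(4.071, 4.040, 6.039)
t=2.100: state=(4.044, 4.021, 6.004)
t=2.200: state=(4.026, 4.015, 5.966)
t=2.300: state=(4.021, 4.023, 5.934)
t=2.400: state=(4.028, 4.040, 5.915)
t=2.500: state=(4.043, 4.061, 5.911)
t=2.560: state=(4.054, 4.073, 5.916)
largest grid value and its neighbours: y(0.365)=4.29366, y(0.370)=4.29370, y(0.375)=4.29358
parabola through these three points peaks at t≈0.369 with y≈4.29371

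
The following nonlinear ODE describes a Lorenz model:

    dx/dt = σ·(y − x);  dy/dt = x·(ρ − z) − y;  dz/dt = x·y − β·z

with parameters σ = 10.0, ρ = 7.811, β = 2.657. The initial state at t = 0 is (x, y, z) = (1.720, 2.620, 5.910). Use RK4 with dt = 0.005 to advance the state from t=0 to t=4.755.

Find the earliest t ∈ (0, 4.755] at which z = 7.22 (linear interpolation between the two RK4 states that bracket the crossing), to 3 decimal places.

t = 0.641

t=0.000: state=(1.720, 2.620, 5.910)
step 1 (dt=0.005): k1=(9.000, 0.650, -11.196), k2=(8.791, 0.740, -11.060), k3=(8.799, 0.738, -11.062), k4=(8.597, 0.827, -10.928); state += dt/6·(k1+2k2+2k3+k4)
t=0.005: state=(1.764, 2.624, 5.855)
t=0.010: state=(1.806, 2.628, 5.801)
t=0.015: state=(1.846, 2.634, 5.748)
continuing one RK4 step at a time; state shown every 40 steps (Δt=0.2):
t=0.200: state=(2.834, 3.332, 4.562)
t=0.400: state=(4.040, 4.726, 4.886)
t=0.600: state=(5.214, 5.565, 6.784)
t=0.640: state=(5.323, 5.514, 7.210)
next step: t=0.645: state=(5.332, 5.502, 7.261) — z has crossed 7.22
linear interpolation between t=0.640 (7.21007) and t=0.645 (7.26068) → t≈0.641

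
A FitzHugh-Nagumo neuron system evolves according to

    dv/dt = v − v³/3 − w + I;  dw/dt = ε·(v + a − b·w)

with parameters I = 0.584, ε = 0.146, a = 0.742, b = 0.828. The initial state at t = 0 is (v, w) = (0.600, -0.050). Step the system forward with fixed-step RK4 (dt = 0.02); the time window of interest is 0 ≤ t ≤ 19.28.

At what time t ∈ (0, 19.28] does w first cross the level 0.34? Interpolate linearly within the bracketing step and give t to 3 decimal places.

t = 1.369

t=0.000: state=(0.600, -0.050)
step 1 (dt=0.02): k1=(1.162, 0.202), k2=(1.167, 0.203), k3=(1.167, 0.203), k4=(1.173, 0.205); state += dt/6·(k1+2k2+2k3+k4)
t=0.020: state=(0.623, -0.046)
t=0.040: state=(0.647, -0.042)
t=0.060: state=(0.671, -0.038)
continuing one RK4 step at a time; state shown every 50 steps (Δt=1):
t=1.000: state=(1.633, 0.221)
t=1.360: state=(1.760, 0.337)
next step: t=1.380: state=(1.763, 0.344) — w has crossed 0.34
linear interpolation between t=1.360 (0.33712) and t=1.380 (0.34361) → t≈1.369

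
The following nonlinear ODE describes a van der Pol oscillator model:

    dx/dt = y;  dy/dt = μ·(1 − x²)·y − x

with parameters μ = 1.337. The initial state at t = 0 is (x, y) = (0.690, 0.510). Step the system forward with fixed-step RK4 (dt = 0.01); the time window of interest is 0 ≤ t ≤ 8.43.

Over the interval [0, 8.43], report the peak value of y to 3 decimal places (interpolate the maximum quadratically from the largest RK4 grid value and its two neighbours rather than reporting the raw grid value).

max y = 3.030

t=0.000: state=(0.690, 0.510)
step 1 (dt=0.01): k1=(0.510, -0.333), k2=(0.508, -0.339), k3=(0.508, -0.339), k4=(0.507, -0.345); state += dt/6·(k1+2k2+2k3+k4)
t=0.010: state=(0.695, 0.507)
t=0.020: state=(0.700, 0.503)
t=0.030: state=(0.705, 0.499)
continuing one RK4 step at a time; state shown every 50 steps (Δt=0.5):
t=0.500: state=(0.880, 0.208)
t=1.000: state=(0.874, -0.242)
t=1.500: state=(0.627, -0.770)
t=2.000: state=(0.050, -1.618)
t=2.500: state=(-1.007, -2.355)
t=3.000: state=(-1.788, -0.569)
t=3.500: state=(-1.788, 0.344)
t=4.000: state=(-1.544, 0.603)
t=4.500: state=(-1.183, 0.869)
t=5.000: state=(-0.625, 1.450)
t=5.500: state=(0.403, 2.770)
t=6.000: state=(1.740, 1.679)
t=6.500: state=(2.002, -0.170)
t=7.000: state=(1.819, -0.484)
t=7.500: state=(1.538, -0.642)
t=8.000: state=(1.160, -0.901)
t=8.430: state=(0.682, -1.389)
largest grid value and its neighbours: y(5.650)=3.02747, y(5.660)=3.02961, y(5.670)=3.02931
parabola through these three points peaks at t≈5.664 with y≈3.02978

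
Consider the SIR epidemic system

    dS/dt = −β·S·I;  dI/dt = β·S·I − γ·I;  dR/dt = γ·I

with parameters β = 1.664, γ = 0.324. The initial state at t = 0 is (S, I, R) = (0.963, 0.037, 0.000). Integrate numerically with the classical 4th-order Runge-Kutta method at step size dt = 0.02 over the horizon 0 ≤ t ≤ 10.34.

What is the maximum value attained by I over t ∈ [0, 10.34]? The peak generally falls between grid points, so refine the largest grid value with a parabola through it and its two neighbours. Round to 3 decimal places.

t=0.000: state=(0.963, 0.037, 0.000)
step 1 (dt=0.02): k1=(-0.059, 0.047, 0.012), k2=(-0.060, 0.048, 0.012), k3=(-0.060, 0.048, 0.012), k4=(-0.061, 0.048, 0.012); state += dt/6·(k1+2k2+2k3+k4)
t=0.020: state=(0.962, 0.038, 0.000)
t=0.040: state=(0.961, 0.039, 0.000)
t=0.060: state=(0.959, 0.040, 0.001)
continuing one RK4 step at a time; state shown every 25 steps (Δt=0.5):
t=0.500: state=(0.923, 0.069, 0.008)
t=1.000: state=(0.853, 0.123, 0.024)
t=1.500: state=(0.746, 0.204, 0.050)
t=2.000: state=(0.604, 0.305, 0.091)
t=2.500: state=(0.449, 0.402, 0.148)
t=3.000: state=(0.312, 0.469, 0.220)
t=3.500: state=(0.208, 0.494, 0.298)
t=4.000: state=(0.138, 0.484, 0.378)
t=4.500: state=(0.094, 0.453, 0.454)
t=5.000: state=(0.065, 0.411, 0.524)
t=5.500: state=(0.047, 0.366, 0.587)
t=6.000: state=(0.036, 0.322, 0.642)
t=6.500: state=(0.028, 0.281, 0.691)
t=7.000: state=(0.022, 0.244, 0.734)
t=7.500: state=(0.018, 0.211, 0.770)
t=8.000: state=(0.016, 0.182, 0.802)
t=8.500: state=(0.014, 0.157, 0.830)
t=9.000: state=(0.012, 0.135, 0.853)
t=9.500: state=(0.011, 0.116, 0.873)
t=10.000: state=(0.010, 0.099, 0.891)
t=10.340: state=(0.009, 0.089, 0.901)
largest grid value and its neighbours: I(3.560)=0.49400, I(3.580)=0.49403, I(3.600)=0.49402
parabola through these three points peaks at t≈3.583 with I≈0.49404

max I = 0.494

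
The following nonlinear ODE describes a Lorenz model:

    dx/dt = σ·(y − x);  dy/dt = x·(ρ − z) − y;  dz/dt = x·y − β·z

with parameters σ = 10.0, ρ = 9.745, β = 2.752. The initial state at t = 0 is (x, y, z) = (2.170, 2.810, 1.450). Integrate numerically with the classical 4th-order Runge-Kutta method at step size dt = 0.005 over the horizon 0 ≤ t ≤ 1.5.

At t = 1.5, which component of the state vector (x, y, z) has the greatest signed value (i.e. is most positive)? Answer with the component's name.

t=0.000: state=(2.170, 2.810, 1.450)
step 1 (dt=0.005): k1=(6.400, 15.190, 2.107), k2=(6.620, 15.273, 2.221), k3=(6.616, 15.277, 2.222), k4=(6.833, 15.364, 2.338); state += dt/6·(k1+2k2+2k3+k4)
t=0.005: state=(2.203, 2.886, 1.461)
t=0.010: state=(2.238, 2.964, 1.473)
t=0.015: state=(2.276, 3.042, 1.487)
continuing one RK4 step at a time; state shown every 10 steps (Δt=0.05):
t=0.050: state=(2.591, 3.621, 1.621)
t=0.100: state=(3.192, 4.563, 1.966)
t=0.150: state=(3.958, 5.643, 2.568)
t=0.200: state=(4.868, 6.810, 3.527)
t=0.250: state=(5.875, 7.925, 4.936)
t=0.300: state=(6.871, 8.745, 6.807)
t=0.350: state=(7.681, 8.973, 8.979)
t=0.400: state=(8.095, 8.410, 11.067)
t=0.450: state=(7.968, 7.151, 12.593)
t=0.500: state=(7.315, 5.584, 13.256)
t=0.550: state=(6.318, 4.149, 13.095)
t=0.600: state=(5.226, 3.094, 12.378)
t=0.650: state=(4.237, 2.445, 11.389)
t=0.700: state=(3.453, 2.116, 10.328)
t=0.750: state=(2.897, 2.001, 9.301)
t=0.800: state=(2.546, 2.024, 8.358)
t=0.850: state=(2.363, 2.142, 7.521)
t=0.900: state=(2.314, 2.332, 6.797)
t=0.950: state=(2.374, 2.590, 6.191)
t=1.000: state=(2.527, 2.918, 5.710)
t=1.050: state=(2.764, 3.320, 5.361)
t=1.100: state=(3.082, 3.798, 5.158)
t=1.150: state=(3.479, 4.351, 5.120)
t=1.200: state=(3.952, 4.965, 5.271)
t=1.250: state=(4.487, 5.608, 5.639)
t=1.300: state=(5.062, 6.224, 6.239)
t=1.350: state=(5.632, 6.729, 7.063)
t=1.400: state=(6.136, 7.029, 8.058)
t=1.450: state=(6.500, 7.041, 9.112)
t=1.500: state=(6.659, 6.740, 10.072)
compare at T: x=6.659, y=6.740, z=10.072

largest component: z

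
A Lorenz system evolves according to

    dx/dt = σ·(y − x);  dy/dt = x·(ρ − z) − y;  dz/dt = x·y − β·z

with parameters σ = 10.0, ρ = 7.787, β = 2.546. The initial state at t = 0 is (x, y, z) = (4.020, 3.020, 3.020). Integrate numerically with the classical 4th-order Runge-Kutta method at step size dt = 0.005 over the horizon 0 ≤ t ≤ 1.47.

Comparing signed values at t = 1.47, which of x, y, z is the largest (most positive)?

t=0.000: state=(4.020, 3.020, 3.020)
step 1 (dt=0.005): k1=(-10.000, 16.143, 4.451), k2=(-9.346, 15.939, 4.509), k3=(-9.368, 15.947, 4.511), k4=(-8.734, 15.751, 4.569); state += dt/6·(k1+2k2+2k3+k4)
t=0.005: state=(3.973, 3.100, 3.043)
t=0.010: state=(3.933, 3.178, 3.066)
t=0.015: state=(3.898, 3.254, 3.089)
continuing one RK4 step at a time; state shown every 10 steps (Δt=0.05):
t=0.050: state=(3.786, 3.748, 3.275)
t=0.100: state=(3.907, 4.376, 3.616)
t=0.150: state=(4.214, 4.943, 4.073)
t=0.200: state=(4.609, 5.438, 4.665)
t=0.250: state=(5.022, 5.822, 5.386)
t=0.300: state=(5.390, 6.044, 6.200)
t=0.350: state=(5.659, 6.063, 7.037)
t=0.400: state=(5.782, 5.865, 7.806)
t=0.450: state=(5.739, 5.483, 8.414)
t=0.500: state=(5.534, 4.985, 8.796)
t=0.550: state=(5.205, 4.454, 8.934)
t=0.600: state=(4.802, 3.962, 8.853)
t=0.650: state=(4.382, 3.556, 8.602)
t=0.700: state=(3.989, 3.251, 8.240)
t=0.750: state=(3.652, 3.047, 7.817)
t=0.800: state=(3.386, 2.931, 7.374)
t=0.850: state=(3.196, 2.889, 6.940)
t=0.900: state=(3.078, 2.909, 6.536)
t=0.950: state=(3.025, 2.981, 6.175)
t=1.000: state=(3.031, 3.096, 5.868)
t=1.050: state=(3.088, 3.251, 5.622)
t=1.100: state=(3.191, 3.438, 5.443)
t=1.150: state=(3.333, 3.653, 5.335)
t=1.200: state=(3.509, 3.887, 5.303)
t=1.250: state=(3.710, 4.132, 5.349)
t=1.300: state=(3.928, 4.374, 5.473)
t=1.350: state=(4.152, 4.598, 5.671)
t=1.400: state=(4.369, 4.787, 5.934)
t=1.450: state=(4.564, 4.923, 6.245)
t=1.470: state=(4.633, 4.960, 6.379)
compare at T: x=4.633, y=4.960, z=6.379

largest component: z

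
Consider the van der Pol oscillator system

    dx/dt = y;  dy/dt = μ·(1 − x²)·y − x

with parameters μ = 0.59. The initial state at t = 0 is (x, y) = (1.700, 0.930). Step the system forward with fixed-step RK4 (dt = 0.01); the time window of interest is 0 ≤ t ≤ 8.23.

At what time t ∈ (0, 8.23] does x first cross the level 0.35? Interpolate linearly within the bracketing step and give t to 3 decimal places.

t=0.000: state=(1.700, 0.930)
step 1 (dt=0.01): k1=(0.930, -2.737), k2=(0.916, -2.735), k3=(0.916, -2.735), k4=(0.903, -2.732); state += dt/6·(k1+2k2+2k3+k4)
t=0.010: state=(1.709, 0.903)
t=0.020: state=(1.718, 0.875)
t=0.030: state=(1.727, 0.848)
continuing one RK4 step at a time; state shown every 50 steps (Δt=0.5):
t=0.500: state=(1.860, -0.188)
t=1.000: state=(1.607, -0.766)
t=1.500: state=(1.116, -1.203)
t=2.000: state=(0.382, -1.760)
t=2.010: state=(0.364, -1.772)
next step: t=2.020: state=(0.347, -1.785) — x has crossed 0.35
linear interpolation between t=2.010 (0.36448) and t=2.020 (0.34669) → t≈2.018

t = 2.018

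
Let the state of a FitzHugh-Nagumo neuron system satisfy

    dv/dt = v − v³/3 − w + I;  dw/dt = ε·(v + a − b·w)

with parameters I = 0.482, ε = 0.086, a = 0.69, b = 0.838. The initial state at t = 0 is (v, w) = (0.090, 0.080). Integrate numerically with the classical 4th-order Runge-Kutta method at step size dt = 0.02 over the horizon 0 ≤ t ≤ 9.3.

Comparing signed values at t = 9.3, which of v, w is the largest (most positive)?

largest component: w

t=0.000: state=(0.090, 0.080)
step 1 (dt=0.02): k1=(0.492, 0.061), k2=(0.496, 0.062), k3=(0.496, 0.062), k4=(0.500, 0.062); state += dt/6·(k1+2k2+2k3+k4)
t=0.020: state=(0.100, 0.081)
t=0.040: state=(0.110, 0.082)
t=0.060: state=(0.120, 0.084)
continuing one RK4 step at a time; state shown every 25 steps (Δt=0.5):
t=0.500: state=(0.396, 0.116)
t=1.000: state=(0.827, 0.167)
t=1.500: state=(1.289, 0.235)
t=2.000: state=(1.598, 0.317)
t=2.500: state=(1.716, 0.406)
t=3.000: state=(1.734, 0.494)
t=3.500: state=(1.713, 0.578)
t=4.000: state=(1.679, 0.659)
t=4.500: state=(1.639, 0.735)
t=5.000: state=(1.598, 0.806)
t=5.500: state=(1.554, 0.873)
t=6.000: state=(1.509, 0.936)
t=6.500: state=(1.463, 0.995)
t=7.000: state=(1.415, 1.050)
t=7.500: state=(1.366, 1.100)
t=8.000: state=(1.314, 1.147)
t=8.500: state=(1.258, 1.190)
t=9.000: state=(1.199, 1.229)
t=9.300: state=(1.162, 1.250)
compare at T: v=1.162, w=1.250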